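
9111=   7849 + 1262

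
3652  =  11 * 332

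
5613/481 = 11 + 322/481 = 11.67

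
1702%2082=1702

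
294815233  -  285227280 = 9587953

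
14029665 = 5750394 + 8279271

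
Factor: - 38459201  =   - 11^1*3496291^1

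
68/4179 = 68/4179  =  0.02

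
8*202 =1616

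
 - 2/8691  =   - 1 + 8689/8691 = -0.00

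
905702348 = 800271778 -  - 105430570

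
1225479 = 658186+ 567293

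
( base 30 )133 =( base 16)3E1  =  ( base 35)sd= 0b1111100001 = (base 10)993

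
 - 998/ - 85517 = 998/85517 = 0.01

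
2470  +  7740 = 10210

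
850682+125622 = 976304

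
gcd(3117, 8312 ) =1039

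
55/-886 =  - 1+831/886= -  0.06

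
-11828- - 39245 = 27417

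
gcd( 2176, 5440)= 1088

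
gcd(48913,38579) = 1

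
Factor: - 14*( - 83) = 1162 =2^1*7^1*83^1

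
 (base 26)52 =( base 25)57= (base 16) 84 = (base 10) 132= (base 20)6c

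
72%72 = 0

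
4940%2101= 738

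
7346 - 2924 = 4422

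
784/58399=784/58399 = 0.01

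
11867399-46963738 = - 35096339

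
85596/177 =483 + 35/59 = 483.59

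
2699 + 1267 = 3966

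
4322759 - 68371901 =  - 64049142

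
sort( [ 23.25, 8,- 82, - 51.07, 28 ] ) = [- 82 ,  -  51.07,8, 23.25,  28]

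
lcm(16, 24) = 48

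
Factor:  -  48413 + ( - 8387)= - 56800 =- 2^5* 5^2*71^1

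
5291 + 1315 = 6606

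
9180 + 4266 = 13446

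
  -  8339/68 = -123 + 25/68 = - 122.63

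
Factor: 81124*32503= 2636773372 = 2^2 * 17^1*1193^1*32503^1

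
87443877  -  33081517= 54362360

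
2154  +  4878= 7032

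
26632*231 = 6151992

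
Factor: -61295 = - 5^1*13^1*23^1*41^1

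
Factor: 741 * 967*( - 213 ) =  - 3^2*13^1*19^1*71^1*967^1 = -  152624511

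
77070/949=77070/949  =  81.21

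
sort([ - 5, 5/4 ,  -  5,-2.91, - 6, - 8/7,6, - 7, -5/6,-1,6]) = [ - 7, - 6 , - 5, - 5, - 2.91 , - 8/7, - 1, - 5/6,5/4,6,6 ] 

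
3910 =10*391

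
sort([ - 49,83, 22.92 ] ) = [ - 49,22.92,83 ] 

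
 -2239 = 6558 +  - 8797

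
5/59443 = 5/59443 = 0.00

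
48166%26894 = 21272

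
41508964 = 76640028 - 35131064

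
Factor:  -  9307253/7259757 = -3^( - 1)*2419919^( - 1) *9307253^1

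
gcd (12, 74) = 2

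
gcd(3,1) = 1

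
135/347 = 135/347 = 0.39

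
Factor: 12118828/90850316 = 3029707/22712579 = 79^( - 1 ) * 1091^1*2777^1* 287501^( - 1) 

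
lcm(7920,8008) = 720720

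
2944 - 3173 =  - 229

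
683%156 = 59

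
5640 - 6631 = - 991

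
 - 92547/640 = -145+253/640 = -144.60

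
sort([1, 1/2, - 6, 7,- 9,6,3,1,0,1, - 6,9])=[ - 9, - 6, - 6,0,1/2,1, 1,1 , 3 , 6,7,9]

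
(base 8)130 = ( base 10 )88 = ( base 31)2q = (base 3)10021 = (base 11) 80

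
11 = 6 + 5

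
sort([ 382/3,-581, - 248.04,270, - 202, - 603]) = [-603, - 581, - 248.04, - 202,382/3, 270]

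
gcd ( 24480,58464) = 288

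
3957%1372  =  1213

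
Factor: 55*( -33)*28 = - 50820 =- 2^2*3^1*5^1*7^1*11^2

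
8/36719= 8/36719  =  0.00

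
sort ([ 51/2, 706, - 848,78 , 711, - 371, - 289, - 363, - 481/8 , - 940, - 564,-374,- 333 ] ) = [ - 940,- 848, -564, - 374, - 371,-363, - 333,  -  289,- 481/8, 51/2, 78,706, 711]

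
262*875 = 229250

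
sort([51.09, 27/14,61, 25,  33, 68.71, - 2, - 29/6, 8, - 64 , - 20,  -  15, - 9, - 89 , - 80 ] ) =[ - 89, - 80, - 64, - 20, - 15, - 9, - 29/6, - 2,27/14,8, 25,33,51.09,61, 68.71 ] 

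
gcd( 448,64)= 64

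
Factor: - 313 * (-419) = 131147= 313^1*419^1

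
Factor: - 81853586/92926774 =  - 73^1*499^(-1 ) * 93113^( - 1)*560641^1 = - 40926793/46463387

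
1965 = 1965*1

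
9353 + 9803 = 19156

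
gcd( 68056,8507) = 8507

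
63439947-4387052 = 59052895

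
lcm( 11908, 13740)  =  178620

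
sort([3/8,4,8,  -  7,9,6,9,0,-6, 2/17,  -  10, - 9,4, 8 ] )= [-10, - 9 , - 7,-6, 0,2/17,3/8,4,  4 , 6 , 8, 8,9 , 9]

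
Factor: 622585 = 5^1 * 41^1*3037^1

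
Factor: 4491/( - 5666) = -2^( - 1)*3^2*499^1*2833^( - 1 ) 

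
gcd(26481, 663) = 39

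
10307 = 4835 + 5472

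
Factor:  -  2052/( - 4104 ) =2^(-1 ) = 1/2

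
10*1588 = 15880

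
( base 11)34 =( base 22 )1F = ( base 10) 37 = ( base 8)45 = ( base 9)41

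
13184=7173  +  6011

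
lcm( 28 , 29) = 812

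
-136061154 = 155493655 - 291554809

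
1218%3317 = 1218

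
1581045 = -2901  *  ( - 545 )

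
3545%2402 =1143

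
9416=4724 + 4692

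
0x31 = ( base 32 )1H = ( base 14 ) 37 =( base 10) 49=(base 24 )21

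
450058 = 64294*7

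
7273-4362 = 2911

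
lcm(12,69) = 276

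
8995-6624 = 2371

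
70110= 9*7790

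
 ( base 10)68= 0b1000100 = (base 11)62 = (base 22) 32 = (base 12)58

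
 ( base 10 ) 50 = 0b110010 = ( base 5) 200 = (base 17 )2G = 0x32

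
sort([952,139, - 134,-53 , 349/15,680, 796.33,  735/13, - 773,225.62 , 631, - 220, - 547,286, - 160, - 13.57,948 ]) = [ - 773 , - 547, - 220, - 160, - 134, - 53, - 13.57,349/15, 735/13, 139,225.62,286, 631 , 680, 796.33, 948,952 ]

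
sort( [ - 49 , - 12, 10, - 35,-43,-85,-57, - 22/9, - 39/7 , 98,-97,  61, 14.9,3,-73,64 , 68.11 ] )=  [ - 97, - 85, - 73, - 57, - 49, - 43, - 35, - 12, - 39/7, - 22/9,3, 10, 14.9,61,64, 68.11,98 ] 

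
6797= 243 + 6554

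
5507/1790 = 3 + 137/1790 = 3.08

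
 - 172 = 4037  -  4209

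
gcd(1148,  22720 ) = 4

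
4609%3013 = 1596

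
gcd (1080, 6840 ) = 360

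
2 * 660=1320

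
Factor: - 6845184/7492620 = -2^6*3^1*5^(  -  1 )*151^(-1)*827^( - 1)*2971^1 =-  570432/624385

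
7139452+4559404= 11698856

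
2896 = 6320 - 3424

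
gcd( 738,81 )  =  9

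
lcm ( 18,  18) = 18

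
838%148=98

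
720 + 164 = 884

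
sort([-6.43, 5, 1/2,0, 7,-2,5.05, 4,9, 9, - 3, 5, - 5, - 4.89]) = [ - 6.43, - 5,  -  4.89, - 3,-2, 0, 1/2, 4, 5, 5, 5.05,7,9,9]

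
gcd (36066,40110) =6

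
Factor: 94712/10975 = 2^3*5^( - 2 )*439^( - 1)*11839^1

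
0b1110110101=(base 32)TL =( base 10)949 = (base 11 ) 793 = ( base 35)r4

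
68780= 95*724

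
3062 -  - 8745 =11807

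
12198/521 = 12198/521 = 23.41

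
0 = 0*657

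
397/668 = 397/668=0.59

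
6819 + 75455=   82274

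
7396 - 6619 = 777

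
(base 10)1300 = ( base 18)404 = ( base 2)10100010100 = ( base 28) 1ic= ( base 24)264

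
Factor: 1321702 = 2^1*660851^1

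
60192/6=10032 = 10032.00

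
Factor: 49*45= 3^2 * 5^1 * 7^2 = 2205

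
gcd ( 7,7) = 7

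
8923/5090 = 1 + 3833/5090 = 1.75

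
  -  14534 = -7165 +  - 7369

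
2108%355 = 333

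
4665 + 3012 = 7677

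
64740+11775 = 76515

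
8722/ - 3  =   - 8722/3 = - 2907.33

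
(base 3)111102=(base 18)122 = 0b101101010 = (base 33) AW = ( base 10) 362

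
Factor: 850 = 2^1*5^2*17^1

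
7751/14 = 553 + 9/14 = 553.64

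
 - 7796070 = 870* ( - 8961)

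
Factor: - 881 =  - 881^1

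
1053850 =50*21077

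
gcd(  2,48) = 2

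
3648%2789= 859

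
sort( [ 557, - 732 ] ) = [-732,557 ]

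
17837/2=8918  +  1/2 = 8918.50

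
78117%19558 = 19443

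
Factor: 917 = 7^1*131^1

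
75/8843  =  75/8843=0.01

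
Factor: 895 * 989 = 885155 = 5^1*23^1*43^1*179^1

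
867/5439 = 289/1813 = 0.16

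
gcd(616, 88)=88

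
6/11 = 6/11 = 0.55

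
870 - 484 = 386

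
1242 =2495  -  1253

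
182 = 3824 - 3642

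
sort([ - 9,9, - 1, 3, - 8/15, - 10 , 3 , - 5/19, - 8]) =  [ - 10, -9, - 8, - 1, - 8/15,-5/19, 3,3, 9]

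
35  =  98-63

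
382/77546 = 1/203=   0.00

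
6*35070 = 210420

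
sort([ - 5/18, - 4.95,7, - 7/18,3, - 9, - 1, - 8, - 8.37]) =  [ - 9, - 8.37, - 8, - 4.95, - 1 , -7/18, - 5/18,3,7] 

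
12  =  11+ 1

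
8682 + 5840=14522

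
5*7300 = 36500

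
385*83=31955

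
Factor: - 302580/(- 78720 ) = 2^(-5)*3^1*41^1 =123/32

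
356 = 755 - 399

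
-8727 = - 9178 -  - 451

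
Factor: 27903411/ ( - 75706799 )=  - 3^2*7^( - 1 ) *41^1 * 491^( - 1) * 22027^( - 1)*75619^1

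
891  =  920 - 29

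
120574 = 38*3173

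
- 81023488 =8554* (-9472) 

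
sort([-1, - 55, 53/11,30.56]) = [ - 55, - 1,53/11 , 30.56 ]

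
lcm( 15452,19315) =77260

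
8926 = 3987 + 4939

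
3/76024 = 3/76024 = 0.00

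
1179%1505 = 1179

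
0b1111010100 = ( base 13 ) 5a5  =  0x3d4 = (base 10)980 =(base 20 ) 290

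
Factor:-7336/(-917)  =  8  =  2^3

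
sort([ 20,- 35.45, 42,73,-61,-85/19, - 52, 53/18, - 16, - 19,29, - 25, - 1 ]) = [  -  61, - 52, - 35.45, - 25, - 19,-16, - 85/19, - 1,53/18, 20, 29 , 42, 73 ]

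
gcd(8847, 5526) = 9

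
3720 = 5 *744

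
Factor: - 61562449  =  -13^1*4735573^1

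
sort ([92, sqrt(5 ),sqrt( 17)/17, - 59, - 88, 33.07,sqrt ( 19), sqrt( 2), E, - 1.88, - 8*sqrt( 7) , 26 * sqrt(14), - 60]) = [ - 88, - 60,-59, - 8* sqrt(7), - 1.88, sqrt( 17)/17, sqrt(2), sqrt( 5),  E, sqrt( 19), 33.07, 92,26 * sqrt ( 14 )]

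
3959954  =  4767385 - 807431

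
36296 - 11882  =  24414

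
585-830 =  - 245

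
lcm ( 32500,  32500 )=32500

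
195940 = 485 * 404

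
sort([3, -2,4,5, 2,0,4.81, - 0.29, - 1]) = [ -2, - 1, - 0.29,0 , 2,3,4,4.81,5 ]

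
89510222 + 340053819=429564041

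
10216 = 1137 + 9079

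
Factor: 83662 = 2^1* 59^1*709^1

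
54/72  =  3/4 = 0.75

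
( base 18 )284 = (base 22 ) 1e4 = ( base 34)NE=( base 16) 31C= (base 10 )796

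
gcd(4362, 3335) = 1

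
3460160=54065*64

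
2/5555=2/5555 = 0.00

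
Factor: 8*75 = 600= 2^3*3^1*5^2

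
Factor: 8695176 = 2^3 *3^1*7^1* 73^1 * 709^1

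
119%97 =22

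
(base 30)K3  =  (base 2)1001011011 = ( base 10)603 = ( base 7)1521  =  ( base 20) 1A3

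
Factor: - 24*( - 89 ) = 2^3 * 3^1 * 89^1=2136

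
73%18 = 1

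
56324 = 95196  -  38872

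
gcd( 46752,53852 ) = 4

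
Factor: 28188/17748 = 3^3*17^( - 1 ) = 27/17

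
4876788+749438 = 5626226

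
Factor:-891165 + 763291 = -127874 = - 2^1*17^1*3761^1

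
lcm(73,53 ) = 3869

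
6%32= 6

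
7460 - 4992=2468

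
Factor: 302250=2^1*3^1*5^3*13^1* 31^1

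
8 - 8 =0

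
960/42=22+6/7 = 22.86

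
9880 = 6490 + 3390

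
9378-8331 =1047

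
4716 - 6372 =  - 1656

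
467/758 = 467/758  =  0.62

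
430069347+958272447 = 1388341794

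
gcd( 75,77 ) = 1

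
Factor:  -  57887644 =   -  2^2*47^1*367^1*839^1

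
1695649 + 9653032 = 11348681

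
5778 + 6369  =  12147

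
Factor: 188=2^2*47^1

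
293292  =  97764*3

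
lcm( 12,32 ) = 96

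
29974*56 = 1678544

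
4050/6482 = 2025/3241 = 0.62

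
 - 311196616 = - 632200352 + 321003736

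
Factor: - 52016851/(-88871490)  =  2^( - 1)*3^(-2)*5^( - 1)*19^2*89^1*103^ ( - 1)*1619^1*9587^(-1)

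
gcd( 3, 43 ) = 1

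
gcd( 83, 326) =1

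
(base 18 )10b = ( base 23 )ed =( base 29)BG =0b101001111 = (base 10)335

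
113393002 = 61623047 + 51769955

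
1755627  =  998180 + 757447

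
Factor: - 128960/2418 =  - 160/3  =  - 2^5*3^( - 1 )*5^1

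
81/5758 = 81/5758  =  0.01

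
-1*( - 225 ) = 225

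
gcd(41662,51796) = 1126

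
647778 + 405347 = 1053125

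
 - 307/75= - 5+68/75 = - 4.09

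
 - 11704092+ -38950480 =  -50654572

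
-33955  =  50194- 84149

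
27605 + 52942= 80547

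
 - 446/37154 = -223/18577=- 0.01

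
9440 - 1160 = 8280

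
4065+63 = 4128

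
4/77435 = 4/77435 =0.00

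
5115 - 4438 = 677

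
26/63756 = 13/31878 = 0.00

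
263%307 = 263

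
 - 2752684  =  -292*9427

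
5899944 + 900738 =6800682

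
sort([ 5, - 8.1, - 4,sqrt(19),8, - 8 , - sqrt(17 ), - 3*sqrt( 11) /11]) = [ - 8.1, - 8, - sqrt(17), - 4, - 3*sqrt( 11)/11,sqrt( 19 ), 5,8]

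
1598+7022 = 8620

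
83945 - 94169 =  - 10224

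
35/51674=5/7382 = 0.00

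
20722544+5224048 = 25946592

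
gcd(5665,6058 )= 1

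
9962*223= 2221526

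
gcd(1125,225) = 225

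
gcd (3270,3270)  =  3270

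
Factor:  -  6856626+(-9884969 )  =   - 5^1*13^1*181^1*1423^1 = -  16741595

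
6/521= 6/521 = 0.01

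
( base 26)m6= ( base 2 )1001000010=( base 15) 288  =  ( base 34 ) h0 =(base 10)578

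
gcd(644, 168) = 28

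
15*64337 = 965055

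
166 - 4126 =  - 3960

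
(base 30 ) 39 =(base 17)5E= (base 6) 243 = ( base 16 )63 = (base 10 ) 99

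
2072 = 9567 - 7495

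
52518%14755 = 8253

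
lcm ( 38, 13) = 494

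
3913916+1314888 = 5228804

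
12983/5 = 12983/5 = 2596.60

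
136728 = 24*5697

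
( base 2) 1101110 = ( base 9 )132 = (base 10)110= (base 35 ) 35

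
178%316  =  178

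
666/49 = 13 + 29/49 = 13.59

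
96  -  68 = 28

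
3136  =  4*784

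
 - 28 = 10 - 38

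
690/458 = 1 + 116/229 = 1.51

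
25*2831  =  70775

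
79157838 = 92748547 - 13590709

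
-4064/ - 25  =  4064/25 = 162.56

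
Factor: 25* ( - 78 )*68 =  - 132600 =- 2^3 * 3^1*5^2 * 13^1*17^1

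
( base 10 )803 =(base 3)1002202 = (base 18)28B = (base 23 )1BL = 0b1100100011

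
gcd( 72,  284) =4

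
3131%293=201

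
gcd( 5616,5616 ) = 5616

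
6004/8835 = 316/465 = 0.68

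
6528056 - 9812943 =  - 3284887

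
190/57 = 3 + 1/3 = 3.33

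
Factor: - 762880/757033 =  - 2^10 * 5^1*67^( - 1 )*149^1*11299^( - 1 ) 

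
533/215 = 533/215 = 2.48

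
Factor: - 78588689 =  - 31^1*947^1*2677^1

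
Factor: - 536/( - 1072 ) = 2^(- 1)   =  1/2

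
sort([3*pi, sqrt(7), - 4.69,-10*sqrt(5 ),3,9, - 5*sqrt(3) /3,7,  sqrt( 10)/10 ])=[ - 10 * sqrt ( 5 ),-4.69 , - 5 * sqrt( 3)/3, sqrt( 10)/10,  sqrt (7 ), 3,7, 9,3*  pi]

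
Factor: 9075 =3^1*5^2*11^2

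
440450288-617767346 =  -177317058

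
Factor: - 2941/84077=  - 7^( - 1)*17^1 * 173^1*12011^(-1)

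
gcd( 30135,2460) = 615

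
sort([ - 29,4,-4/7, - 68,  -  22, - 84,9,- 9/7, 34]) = [ - 84, - 68,  -  29, - 22,- 9/7, - 4/7, 4,  9, 34]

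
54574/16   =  27287/8 = 3410.88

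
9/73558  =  9/73558  =  0.00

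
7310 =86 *85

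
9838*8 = 78704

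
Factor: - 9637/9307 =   -  23^1*41^( - 1 )*227^(  -  1) *419^1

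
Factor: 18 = 2^1*3^2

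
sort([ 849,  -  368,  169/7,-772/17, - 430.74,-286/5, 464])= [-430.74, - 368 ,-286/5,-772/17, 169/7, 464, 849]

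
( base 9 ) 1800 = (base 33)18o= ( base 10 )1377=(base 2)10101100001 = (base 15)61C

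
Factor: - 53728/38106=- 2^4*3^( - 2)*23^1*29^ (- 1 )=- 368/261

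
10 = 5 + 5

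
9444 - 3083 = 6361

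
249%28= 25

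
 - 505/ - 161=505/161=3.14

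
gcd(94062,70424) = 2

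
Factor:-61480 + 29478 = -2^1*16001^1 = - 32002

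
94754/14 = 6768 +1/7 =6768.14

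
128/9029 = 128/9029 = 0.01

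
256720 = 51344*5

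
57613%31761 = 25852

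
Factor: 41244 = 2^2*3^1* 7^1 * 491^1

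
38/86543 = 38/86543 = 0.00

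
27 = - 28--55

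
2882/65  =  44 + 22/65 = 44.34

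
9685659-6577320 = 3108339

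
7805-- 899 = 8704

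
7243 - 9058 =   -  1815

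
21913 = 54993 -33080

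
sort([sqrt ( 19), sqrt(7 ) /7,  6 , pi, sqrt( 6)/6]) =[ sqrt( 7)/7, sqrt( 6 ) /6, pi, sqrt(19), 6]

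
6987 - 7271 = -284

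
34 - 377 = - 343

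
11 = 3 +8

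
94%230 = 94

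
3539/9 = 393 +2/9   =  393.22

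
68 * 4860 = 330480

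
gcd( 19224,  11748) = 1068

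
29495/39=29495/39 = 756.28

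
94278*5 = 471390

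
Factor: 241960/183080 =199^ (  -  1) * 263^1 = 263/199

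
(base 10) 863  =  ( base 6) 3555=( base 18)2BH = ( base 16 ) 35f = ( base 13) 515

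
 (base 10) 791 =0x317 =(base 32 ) on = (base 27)128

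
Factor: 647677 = 41^1 *15797^1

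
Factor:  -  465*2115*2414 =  - 2^1*3^3*5^2*17^1*31^1 *47^1*71^1 = - 2374108650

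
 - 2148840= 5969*(-360) 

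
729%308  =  113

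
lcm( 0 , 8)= 0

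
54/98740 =27/49370= 0.00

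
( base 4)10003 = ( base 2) 100000011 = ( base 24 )AJ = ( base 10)259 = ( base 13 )16c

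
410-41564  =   - 41154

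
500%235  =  30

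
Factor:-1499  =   - 1499^1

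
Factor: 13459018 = 2^1*6729509^1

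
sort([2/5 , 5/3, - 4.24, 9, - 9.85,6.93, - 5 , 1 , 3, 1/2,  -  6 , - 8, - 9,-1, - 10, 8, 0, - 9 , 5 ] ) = [ - 10,  -  9.85, - 9, - 9 ,-8, - 6,  -  5, - 4.24, - 1, 0,  2/5 , 1/2, 1 , 5/3,3,5,6.93 , 8 , 9 ] 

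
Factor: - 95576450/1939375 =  - 2^1*5^( - 2 )*29^(-1)*107^( - 1) * 1911529^1 = - 3823058/77575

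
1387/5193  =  1387/5193 = 0.27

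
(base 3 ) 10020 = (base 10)87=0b1010111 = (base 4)1113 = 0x57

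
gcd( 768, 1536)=768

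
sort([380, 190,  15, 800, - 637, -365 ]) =[ - 637, - 365,15, 190, 380, 800] 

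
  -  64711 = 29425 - 94136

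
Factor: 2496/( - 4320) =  - 26/45 = - 2^1*3^( - 2)*5^( - 1 )*13^1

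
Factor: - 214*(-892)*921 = 2^3*3^1 * 107^1*223^1*307^1 = 175807848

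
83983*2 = 167966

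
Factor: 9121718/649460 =2^( - 1 ) * 5^( - 1)*7^(-1)*29^1*4639^( - 1)*157271^1 = 4560859/324730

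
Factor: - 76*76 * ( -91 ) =525616 =2^4 * 7^1*13^1*19^2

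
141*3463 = 488283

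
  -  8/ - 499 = 8/499 =0.02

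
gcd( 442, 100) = 2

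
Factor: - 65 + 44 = - 3^1*7^1  =  - 21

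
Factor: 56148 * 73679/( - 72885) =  - 1378976164/24295 = -2^2*5^( - 1)*43^(-1 ) *113^( - 1 )*4679^1*73679^1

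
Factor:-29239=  - 7^1*4177^1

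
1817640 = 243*7480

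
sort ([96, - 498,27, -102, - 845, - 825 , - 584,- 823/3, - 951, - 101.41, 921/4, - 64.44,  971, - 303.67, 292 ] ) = [ - 951,  -  845, -825, - 584,-498, - 303.67, - 823/3, - 102, - 101.41, -64.44 , 27, 96,921/4,292,971]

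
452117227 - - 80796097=532913324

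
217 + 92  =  309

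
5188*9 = 46692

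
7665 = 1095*7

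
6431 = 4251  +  2180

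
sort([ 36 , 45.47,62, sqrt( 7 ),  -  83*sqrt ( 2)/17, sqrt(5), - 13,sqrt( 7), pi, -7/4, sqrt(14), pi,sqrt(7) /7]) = [ - 13 , - 83*sqrt(2) /17,-7/4,sqrt(7) /7,sqrt( 5), sqrt( 7)  ,  sqrt(7),pi, pi,sqrt (14), 36, 45.47, 62]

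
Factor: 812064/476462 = 2^4*3^1 * 7^(-1 )*11^1*769^1*34033^(-1) = 406032/238231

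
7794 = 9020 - 1226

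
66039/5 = 66039/5 = 13207.80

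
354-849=-495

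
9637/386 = 9637/386 = 24.97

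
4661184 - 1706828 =2954356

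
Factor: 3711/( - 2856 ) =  - 1237/952 = - 2^( - 3 )*7^( - 1)*17^( - 1) * 1237^1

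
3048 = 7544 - 4496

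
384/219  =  1 + 55/73=1.75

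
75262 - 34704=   40558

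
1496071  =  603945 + 892126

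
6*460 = 2760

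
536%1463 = 536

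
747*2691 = 2010177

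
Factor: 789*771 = 3^2*257^1*263^1 = 608319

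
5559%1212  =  711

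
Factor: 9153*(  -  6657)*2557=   -155801899197 = -3^5*7^1* 113^1*317^1*2557^1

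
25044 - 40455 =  - 15411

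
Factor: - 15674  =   - 2^1*17^1*461^1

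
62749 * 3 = 188247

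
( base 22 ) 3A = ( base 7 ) 136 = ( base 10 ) 76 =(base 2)1001100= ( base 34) 28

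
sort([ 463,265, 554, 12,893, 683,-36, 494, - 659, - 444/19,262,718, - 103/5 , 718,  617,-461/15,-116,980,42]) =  [-659,- 116, - 36,-461/15,-444/19,  -  103/5 , 12 , 42,262, 265,463,494, 554, 617,683,718, 718,893, 980]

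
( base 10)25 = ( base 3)221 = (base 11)23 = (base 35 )P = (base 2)11001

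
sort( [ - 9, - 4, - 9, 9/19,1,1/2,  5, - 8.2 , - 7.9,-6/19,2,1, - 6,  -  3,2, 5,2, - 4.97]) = [ - 9, -9,  -  8.2, - 7.9, - 6, - 4.97, - 4, - 3, - 6/19,9/19, 1/2,1,1,  2,2 , 2,5,5]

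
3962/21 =566/3 = 188.67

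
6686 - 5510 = 1176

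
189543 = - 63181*( - 3)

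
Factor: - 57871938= -2^1*3^1 * 239^1*40357^1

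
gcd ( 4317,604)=1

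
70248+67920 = 138168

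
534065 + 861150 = 1395215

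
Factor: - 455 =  - 5^1*7^1*13^1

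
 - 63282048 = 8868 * (-7136) 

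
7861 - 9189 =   -  1328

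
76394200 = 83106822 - 6712622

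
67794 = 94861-27067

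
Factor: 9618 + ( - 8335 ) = 1283 = 1283^1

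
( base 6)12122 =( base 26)2GA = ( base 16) 6F2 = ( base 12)1042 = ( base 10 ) 1778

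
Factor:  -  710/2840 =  - 2^ ( - 2)=- 1/4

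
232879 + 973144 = 1206023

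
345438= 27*12794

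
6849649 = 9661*709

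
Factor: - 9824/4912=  - 2  =  - 2^1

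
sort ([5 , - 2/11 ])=[ - 2/11,5]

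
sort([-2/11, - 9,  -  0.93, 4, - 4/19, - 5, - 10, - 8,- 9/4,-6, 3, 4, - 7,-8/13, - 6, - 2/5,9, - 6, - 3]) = [ -10, - 9, - 8,-7,-6, - 6,-6, - 5, -3, - 9/4,-0.93,  -  8/13, - 2/5, - 4/19,-2/11, 3,4, 4,9]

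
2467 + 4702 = 7169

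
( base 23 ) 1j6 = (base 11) 804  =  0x3CC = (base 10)972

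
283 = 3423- 3140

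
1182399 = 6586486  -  5404087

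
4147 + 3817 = 7964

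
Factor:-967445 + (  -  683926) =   -  1651371 = -3^1  *  550457^1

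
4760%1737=1286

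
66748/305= 66748/305 = 218.85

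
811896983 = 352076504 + 459820479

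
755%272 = 211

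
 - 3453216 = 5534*( - 624)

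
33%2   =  1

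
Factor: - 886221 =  -3^5*7^1*521^1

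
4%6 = 4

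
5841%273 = 108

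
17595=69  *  255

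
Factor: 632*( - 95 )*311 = -2^3*5^1* 19^1*79^1*311^1 = - 18672440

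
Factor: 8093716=2^2*71^1*28499^1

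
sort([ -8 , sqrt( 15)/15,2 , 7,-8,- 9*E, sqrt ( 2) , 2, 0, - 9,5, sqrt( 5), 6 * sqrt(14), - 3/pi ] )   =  [ - 9*E, - 9,-8, - 8, - 3/pi,0, sqrt(15 ) /15,sqrt(2 ) , 2, 2, sqrt ( 5), 5, 7,  6*sqrt( 14) ] 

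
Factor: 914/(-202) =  - 101^(  -  1) * 457^1 = - 457/101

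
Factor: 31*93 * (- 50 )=  -  2^1*3^1*5^2*31^2 = - 144150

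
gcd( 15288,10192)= 5096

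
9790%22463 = 9790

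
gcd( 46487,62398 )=7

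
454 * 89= 40406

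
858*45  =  38610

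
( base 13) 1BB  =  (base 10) 323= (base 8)503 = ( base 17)120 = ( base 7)641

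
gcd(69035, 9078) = 1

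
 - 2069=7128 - 9197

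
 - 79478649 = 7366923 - 86845572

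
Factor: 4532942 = 2^1*2266471^1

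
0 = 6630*0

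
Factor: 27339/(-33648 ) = - 2^(-4 ) * 13^1=-13/16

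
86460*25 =2161500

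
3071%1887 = 1184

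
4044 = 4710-666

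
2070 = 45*46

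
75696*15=1135440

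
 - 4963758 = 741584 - 5705342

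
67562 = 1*67562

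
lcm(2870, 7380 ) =51660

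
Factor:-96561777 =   -  3^1 * 13^1*113^1*21911^1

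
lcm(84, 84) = 84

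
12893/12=12893/12= 1074.42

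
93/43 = 93/43 = 2.16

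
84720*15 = 1270800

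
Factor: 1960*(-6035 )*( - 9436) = 2^5*5^2*7^3*17^1*71^1*337^1 = 111614669600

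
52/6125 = 52/6125 = 0.01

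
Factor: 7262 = 2^1*3631^1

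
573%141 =9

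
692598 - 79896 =612702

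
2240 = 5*448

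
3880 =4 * 970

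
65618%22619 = 20380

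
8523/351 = 947/39 = 24.28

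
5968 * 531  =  3169008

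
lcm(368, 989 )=15824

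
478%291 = 187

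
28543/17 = 1679= 1679.00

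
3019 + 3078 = 6097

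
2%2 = 0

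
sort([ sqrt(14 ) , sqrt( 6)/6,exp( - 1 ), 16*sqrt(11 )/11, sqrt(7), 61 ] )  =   [ exp(-1 ),  sqrt ( 6)/6,  sqrt( 7 ), sqrt( 14), 16 * sqrt( 11)/11,61]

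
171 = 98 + 73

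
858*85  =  72930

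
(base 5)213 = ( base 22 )2E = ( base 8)72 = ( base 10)58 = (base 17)37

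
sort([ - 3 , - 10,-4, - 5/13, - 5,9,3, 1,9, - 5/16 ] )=[ - 10 , - 5, - 4, - 3, - 5/13  , - 5/16,1,3,9,9]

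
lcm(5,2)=10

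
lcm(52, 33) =1716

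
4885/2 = 2442 + 1/2 = 2442.50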